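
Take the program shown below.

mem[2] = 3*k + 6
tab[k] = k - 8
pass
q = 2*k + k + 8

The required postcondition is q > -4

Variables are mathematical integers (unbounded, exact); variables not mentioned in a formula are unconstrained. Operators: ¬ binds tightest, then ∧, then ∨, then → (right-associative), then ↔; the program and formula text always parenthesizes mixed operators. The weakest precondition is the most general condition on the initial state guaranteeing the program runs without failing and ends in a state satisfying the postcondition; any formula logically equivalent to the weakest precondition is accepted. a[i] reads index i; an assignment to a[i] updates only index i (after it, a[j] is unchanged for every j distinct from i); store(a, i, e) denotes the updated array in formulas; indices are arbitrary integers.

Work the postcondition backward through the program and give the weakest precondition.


Working backward. After the program, q > -4 must hold.
Before q := 2*k + k + 8: 3*k > -12
Before skip: 3*k > -12
Before tab[k] := k - 8: 3*k > -12
Before mem[2] := 3*k + 6: 3*k > -12
Answer: WP = 3*k > -12


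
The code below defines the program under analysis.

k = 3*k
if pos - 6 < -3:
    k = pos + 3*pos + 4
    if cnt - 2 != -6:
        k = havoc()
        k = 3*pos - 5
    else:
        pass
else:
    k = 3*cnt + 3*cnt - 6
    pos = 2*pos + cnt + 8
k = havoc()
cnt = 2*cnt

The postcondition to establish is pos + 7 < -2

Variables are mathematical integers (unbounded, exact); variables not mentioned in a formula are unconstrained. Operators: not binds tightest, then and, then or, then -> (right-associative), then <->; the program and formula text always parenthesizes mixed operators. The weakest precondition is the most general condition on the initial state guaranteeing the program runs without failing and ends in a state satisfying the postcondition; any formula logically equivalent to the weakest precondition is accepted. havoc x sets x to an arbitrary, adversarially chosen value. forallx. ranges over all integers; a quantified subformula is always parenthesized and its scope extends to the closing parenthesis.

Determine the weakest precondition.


Working backward. After the program, the postcondition pos + 7 < -2 must hold; in canonical form it is pos < -9.
Before cnt := 2*cnt: pos < -9
Before havoc k: pos < -9
Then branch requires (cnt != -4 -> pos < -9) and ((not (cnt != -4)) -> pos < -9); else branch requires cnt + 2*pos < -17.
Before the if: (pos < 3 -> ((cnt != -4 -> pos < -9) and ((not (cnt != -4)) -> pos < -9))) and ((not (pos < 3)) -> cnt + 2*pos < -17)
Before k := 3*k: (pos < 3 -> ((cnt != -4 -> pos < -9) and ((not (cnt != -4)) -> pos < -9))) and ((not (pos < 3)) -> cnt + 2*pos < -17)
Answer: WP = (pos < 3 -> ((cnt != -4 -> pos < -9) and ((not (cnt != -4)) -> pos < -9))) and ((not (pos < 3)) -> cnt + 2*pos < -17)


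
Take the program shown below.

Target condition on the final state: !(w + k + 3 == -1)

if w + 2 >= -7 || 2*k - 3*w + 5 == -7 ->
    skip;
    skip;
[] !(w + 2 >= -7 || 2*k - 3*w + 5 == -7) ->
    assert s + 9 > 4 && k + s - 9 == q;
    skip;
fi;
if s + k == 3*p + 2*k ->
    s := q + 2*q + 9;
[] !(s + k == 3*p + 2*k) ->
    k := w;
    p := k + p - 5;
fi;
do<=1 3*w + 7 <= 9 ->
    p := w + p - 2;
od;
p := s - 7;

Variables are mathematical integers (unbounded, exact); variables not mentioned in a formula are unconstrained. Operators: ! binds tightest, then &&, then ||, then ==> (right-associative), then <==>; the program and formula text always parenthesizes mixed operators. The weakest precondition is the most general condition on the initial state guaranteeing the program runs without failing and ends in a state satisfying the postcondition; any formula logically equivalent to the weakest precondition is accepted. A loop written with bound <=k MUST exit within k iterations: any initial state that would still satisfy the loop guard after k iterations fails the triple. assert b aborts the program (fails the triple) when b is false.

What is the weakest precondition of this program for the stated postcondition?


Working backward. After the program, the postcondition !(w + k + 3 == -1) must hold; in canonical form it is !(k + w == -4).
Before p := s - 7: !(k + w == -4)
Before the loop (bound <=1), unroll the exhaustion recursion (WP_0 = exit-now case; WP_j = one more guarded iteration, up to j = 1):
  WP_0: (!(3*w <= 2)) && (!(k + w == -4))
  WP_1: (3*w <= 2 ==> ((!(3*w <= 2)) && (!(k + w == -4)))) && ((!(3*w <= 2)) ==> (!(k + w == -4)))
So before the loop: (3*w <= 2 ==> ((!(3*w <= 2)) && (!(k + w == -4)))) && ((!(3*w <= 2)) ==> (!(k + w == -4)))
Then branch requires (3*w <= 2 ==> ((!(3*w <= 2)) && (!(k + w == -4)))) && ((!(3*w <= 2)) ==> (!(k + w == -4))); else branch requires (3*w <= 2 ==> ((!(3*w <= 2)) && (!(2*w == -4)))) && ((!(3*w <= 2)) ==> (!(2*w == -4))).
Before the if: (s == k + 3*p ==> ((3*w <= 2 ==> ((!(3*w <= 2)) && (!(k + w == -4)))) && ((!(3*w <= 2)) ==> (!(k + w == -4))))) && ((!(s == k + 3*p)) ==> ((3*w <= 2 ==> ((!(3*w <= 2)) && (!(2*w == -4)))) && ((!(3*w <= 2)) ==> (!(2*w == -4)))))
Then branch requires (s == k + 3*p ==> ((3*w <= 2 ==> ((!(3*w <= 2)) && (!(k + w == -4)))) && ((!(3*w <= 2)) ==> (!(k + w == -4))))) && ((!(s == k + 3*p)) ==> ((3*w <= 2 ==> ((!(3*w <= 2)) && (!(2*w == -4)))) && ((!(3*w <= 2)) ==> (!(2*w == -4))))); else branch requires s > -5 && k + s == q + 9 && (s == k + 3*p ==> ((3*w <= 2 ==> ((!(3*w <= 2)) && (!(k + w == -4)))) && ((!(3*w <= 2)) ==> (!(k + w == -4))))) && ((!(s == k + 3*p)) ==> ((3*w <= 2 ==> ((!(3*w <= 2)) && (!(2*w == -4)))) && ((!(3*w <= 2)) ==> (!(2*w == -4))))).
Before the if: ((w >= -9 || 2*k == 3*w - 12) ==> ((s == k + 3*p ==> ((3*w <= 2 ==> ((!(3*w <= 2)) && (!(k + w == -4)))) && ((!(3*w <= 2)) ==> (!(k + w == -4))))) && ((!(s == k + 3*p)) ==> ((3*w <= 2 ==> ((!(3*w <= 2)) && (!(2*w == -4)))) && ((!(3*w <= 2)) ==> (!(2*w == -4))))))) && ((!(w >= -9 || 2*k == 3*w - 12)) ==> (s > -5 && k + s == q + 9 && (s == k + 3*p ==> ((3*w <= 2 ==> ((!(3*w <= 2)) && (!(k + w == -4)))) && ((!(3*w <= 2)) ==> (!(k + w == -4))))) && ((!(s == k + 3*p)) ==> ((3*w <= 2 ==> ((!(3*w <= 2)) && (!(2*w == -4)))) && ((!(3*w <= 2)) ==> (!(2*w == -4)))))))
Answer: WP = ((w >= -9 || 2*k == 3*w - 12) ==> ((s == k + 3*p ==> ((3*w <= 2 ==> ((!(3*w <= 2)) && (!(k + w == -4)))) && ((!(3*w <= 2)) ==> (!(k + w == -4))))) && ((!(s == k + 3*p)) ==> ((3*w <= 2 ==> ((!(3*w <= 2)) && (!(2*w == -4)))) && ((!(3*w <= 2)) ==> (!(2*w == -4))))))) && ((!(w >= -9 || 2*k == 3*w - 12)) ==> (s > -5 && k + s == q + 9 && (s == k + 3*p ==> ((3*w <= 2 ==> ((!(3*w <= 2)) && (!(k + w == -4)))) && ((!(3*w <= 2)) ==> (!(k + w == -4))))) && ((!(s == k + 3*p)) ==> ((3*w <= 2 ==> ((!(3*w <= 2)) && (!(2*w == -4)))) && ((!(3*w <= 2)) ==> (!(2*w == -4)))))))


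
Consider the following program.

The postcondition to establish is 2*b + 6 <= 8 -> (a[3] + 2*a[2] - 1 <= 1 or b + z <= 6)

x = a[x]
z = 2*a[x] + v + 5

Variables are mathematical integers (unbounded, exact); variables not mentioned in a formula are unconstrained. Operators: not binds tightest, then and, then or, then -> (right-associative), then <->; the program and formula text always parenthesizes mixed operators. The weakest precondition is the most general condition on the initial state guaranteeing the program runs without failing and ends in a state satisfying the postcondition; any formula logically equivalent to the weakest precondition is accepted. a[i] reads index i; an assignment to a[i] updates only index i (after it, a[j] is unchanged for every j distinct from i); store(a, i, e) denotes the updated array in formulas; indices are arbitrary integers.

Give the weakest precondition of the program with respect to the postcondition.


Working backward. After the program, the postcondition 2*b + 6 <= 8 -> (a[3] + 2*a[2] - 1 <= 1 or b + z <= 6) must hold; in canonical form it is 2*b <= 2 -> (2*a[2] + a[3] <= 2 or b + z <= 6).
Before z := 2*a[x] + v + 5: 2*b <= 2 -> (2*a[2] + a[3] <= 2 or 2*a[x] + b + v <= 1)
Before x := a[x]: 2*b <= 2 -> (2*a[2] + a[3] <= 2 or 2*a[a[x]] + b + v <= 1)
Answer: WP = 2*b <= 2 -> (2*a[2] + a[3] <= 2 or 2*a[a[x]] + b + v <= 1)


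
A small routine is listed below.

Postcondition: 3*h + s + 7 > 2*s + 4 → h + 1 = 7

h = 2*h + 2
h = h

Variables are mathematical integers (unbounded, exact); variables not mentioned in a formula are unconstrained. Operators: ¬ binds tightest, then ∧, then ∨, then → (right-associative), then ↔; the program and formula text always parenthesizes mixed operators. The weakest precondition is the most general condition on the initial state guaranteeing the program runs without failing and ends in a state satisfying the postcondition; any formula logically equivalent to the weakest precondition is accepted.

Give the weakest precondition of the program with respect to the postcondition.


Working backward. After the program, the postcondition 3*h + s + 7 > 2*s + 4 → h + 1 = 7 must hold; in canonical form it is 3*h > s - 3 → h = 6.
Before h := h: 3*h > s - 3 → h = 6
Before h := 2*h + 2: 6*h > s - 9 → 2*h = 4
Answer: WP = 6*h > s - 9 → 2*h = 4


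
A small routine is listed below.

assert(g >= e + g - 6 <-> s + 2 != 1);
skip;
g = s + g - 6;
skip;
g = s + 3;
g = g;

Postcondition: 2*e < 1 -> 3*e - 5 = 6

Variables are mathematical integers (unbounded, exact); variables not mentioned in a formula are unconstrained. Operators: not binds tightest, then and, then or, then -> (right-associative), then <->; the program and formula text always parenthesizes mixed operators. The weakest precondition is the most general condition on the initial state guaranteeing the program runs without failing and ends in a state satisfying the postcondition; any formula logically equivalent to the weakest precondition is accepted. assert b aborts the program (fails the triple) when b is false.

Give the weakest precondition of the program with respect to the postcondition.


Working backward. After the program, the postcondition 2*e < 1 -> 3*e - 5 = 6 must hold; in canonical form it is 2*e < 1 -> 3*e = 11.
Before g := g: 2*e < 1 -> 3*e = 11
Before g := s + 3: 2*e < 1 -> 3*e = 11
Before skip: 2*e < 1 -> 3*e = 11
Before g := s + g - 6: 2*e < 1 -> 3*e = 11
Before skip: 2*e < 1 -> 3*e = 11
Before assert g >= e + g - 6 <-> s + 2 != 1: (e <= 6 <-> s != -1) and (2*e < 1 -> 3*e = 11)
Answer: WP = (e <= 6 <-> s != -1) and (2*e < 1 -> 3*e = 11)


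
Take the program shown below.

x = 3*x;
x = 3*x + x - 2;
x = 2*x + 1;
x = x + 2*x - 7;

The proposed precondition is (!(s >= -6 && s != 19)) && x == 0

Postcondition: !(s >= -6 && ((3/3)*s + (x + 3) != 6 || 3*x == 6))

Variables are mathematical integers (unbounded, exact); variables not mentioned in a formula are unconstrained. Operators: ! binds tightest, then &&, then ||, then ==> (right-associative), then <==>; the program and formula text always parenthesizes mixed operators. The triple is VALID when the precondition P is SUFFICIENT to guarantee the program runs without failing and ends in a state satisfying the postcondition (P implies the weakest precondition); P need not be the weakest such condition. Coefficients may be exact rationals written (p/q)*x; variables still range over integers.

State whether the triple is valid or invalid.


Working backward. After the program, the postcondition !(s >= -6 && ((3/3)*s + (x + 3) != 6 || 3*x == 6)) must hold; in canonical form it is !(s >= -6 && (s + x != 3 || 3*x == 6)).
Before x := x + 2*x - 7: !(s >= -6 && (s + 3*x != 10 || 9*x == 27))
Before x := 2*x + 1: !(s >= -6 && (s + 6*x != 7 || 18*x == 18))
Before x := 3*x + x - 2: !(s >= -6 && (s + 24*x != 19 || 72*x == 54))
Before x := 3*x: !(s >= -6 && (s + 72*x != 19 || 216*x == 54))
The weakest precondition is !(s >= -6 && (s + 72*x != 19 || 216*x == 54)).
Check whether (!(s >= -6 && s != 19)) && x == 0 implies it.
Every state satisfying the precondition satisfies the weakest precondition: the implication holds.
Answer: valid


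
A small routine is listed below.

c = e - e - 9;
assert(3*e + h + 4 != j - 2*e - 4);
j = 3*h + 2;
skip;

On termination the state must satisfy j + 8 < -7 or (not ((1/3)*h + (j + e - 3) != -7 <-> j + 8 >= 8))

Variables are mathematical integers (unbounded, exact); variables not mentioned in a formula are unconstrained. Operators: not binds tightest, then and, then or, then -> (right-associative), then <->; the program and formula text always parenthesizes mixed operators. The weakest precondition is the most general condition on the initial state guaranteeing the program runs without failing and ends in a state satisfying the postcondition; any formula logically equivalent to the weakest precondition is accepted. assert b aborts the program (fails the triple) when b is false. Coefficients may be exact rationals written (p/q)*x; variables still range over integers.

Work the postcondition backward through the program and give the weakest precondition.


Working backward. After the program, the postcondition j + 8 < -7 or (not ((1/3)*h + (j + e - 3) != -7 <-> j + 8 >= 8)) must hold; in canonical form it is j < -15 or (not (e + (1/3)*h + j != -4 <-> j >= 0)).
Before skip: j < -15 or (not (e + (1/3)*h + j != -4 <-> j >= 0))
Before j := 3*h + 2: 3*h < -17 or (not (e + (10/3)*h != -6 <-> 3*h >= -2))
Before assert 3*e + h + 4 != j - 2*e - 4: 5*e + h != j - 8 and (3*h < -17 or (not (e + (10/3)*h != -6 <-> 3*h >= -2)))
Before c := e - e - 9: 5*e + h != j - 8 and (3*h < -17 or (not (e + (10/3)*h != -6 <-> 3*h >= -2)))
Answer: WP = 5*e + h != j - 8 and (3*h < -17 or (not (e + (10/3)*h != -6 <-> 3*h >= -2)))


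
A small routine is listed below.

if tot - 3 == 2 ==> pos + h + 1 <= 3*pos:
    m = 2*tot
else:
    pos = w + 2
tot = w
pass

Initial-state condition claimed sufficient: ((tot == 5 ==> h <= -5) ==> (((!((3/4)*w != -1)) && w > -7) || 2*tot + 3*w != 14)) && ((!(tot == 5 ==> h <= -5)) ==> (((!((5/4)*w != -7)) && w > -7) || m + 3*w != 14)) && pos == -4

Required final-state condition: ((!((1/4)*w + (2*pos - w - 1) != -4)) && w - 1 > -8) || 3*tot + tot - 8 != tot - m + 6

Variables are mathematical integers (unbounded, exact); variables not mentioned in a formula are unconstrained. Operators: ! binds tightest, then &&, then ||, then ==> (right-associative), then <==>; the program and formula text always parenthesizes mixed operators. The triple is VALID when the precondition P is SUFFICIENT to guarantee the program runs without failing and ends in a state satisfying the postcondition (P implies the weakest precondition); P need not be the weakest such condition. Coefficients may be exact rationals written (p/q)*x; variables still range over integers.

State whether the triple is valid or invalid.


Working backward. After the program, the postcondition ((!((1/4)*w + (2*pos - w - 1) != -4)) && w - 1 > -8) || 3*tot + tot - 8 != tot - m + 6 must hold; in canonical form it is ((!(2*pos != (3/4)*w - 3)) && w > -7) || m + 3*tot != 14.
Before skip: ((!(2*pos != (3/4)*w - 3)) && w > -7) || m + 3*tot != 14
Before tot := w: ((!(2*pos != (3/4)*w - 3)) && w > -7) || m + 3*w != 14
Then branch requires ((!(2*pos != (3/4)*w - 3)) && w > -7) || 2*tot + 3*w != 14; else branch requires ((!((5/4)*w != -7)) && w > -7) || m + 3*w != 14.
Before the if: ((tot == 5 ==> h <= 2*pos - 1) ==> (((!(2*pos != (3/4)*w - 3)) && w > -7) || 2*tot + 3*w != 14)) && ((!(tot == 5 ==> h <= 2*pos - 1)) ==> (((!((5/4)*w != -7)) && w > -7) || m + 3*w != 14))
The weakest precondition is ((tot == 5 ==> h <= 2*pos - 1) ==> (((!(2*pos != (3/4)*w - 3)) && w > -7) || 2*tot + 3*w != 14)) && ((!(tot == 5 ==> h <= 2*pos - 1)) ==> (((!((5/4)*w != -7)) && w > -7) || m + 3*w != 14)).
Check whether ((tot == 5 ==> h <= -5) ==> (((!((3/4)*w != -1)) && w > -7) || 2*tot + 3*w != 14)) && ((!(tot == 5 ==> h <= -5)) ==> (((!((5/4)*w != -7)) && w > -7) || m + 3*w != 14)) && pos == -4 implies it.
Countermodel: at the initial state h = -5, m = 14, pos = -4, tot = 5, w = 0, the precondition holds but the weakest precondition fails.
Answer: invalid


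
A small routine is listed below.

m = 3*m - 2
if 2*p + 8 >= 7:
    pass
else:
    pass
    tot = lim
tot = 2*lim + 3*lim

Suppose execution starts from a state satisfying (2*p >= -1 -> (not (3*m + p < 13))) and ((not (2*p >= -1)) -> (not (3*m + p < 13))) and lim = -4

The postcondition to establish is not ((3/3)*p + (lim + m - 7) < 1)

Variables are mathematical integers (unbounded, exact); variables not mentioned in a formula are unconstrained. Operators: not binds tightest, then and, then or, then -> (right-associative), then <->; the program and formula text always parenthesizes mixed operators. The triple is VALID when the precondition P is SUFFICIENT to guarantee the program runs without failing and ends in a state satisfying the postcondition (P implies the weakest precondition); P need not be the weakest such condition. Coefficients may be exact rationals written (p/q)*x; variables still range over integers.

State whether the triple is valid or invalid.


Working backward. After the program, the postcondition not ((3/3)*p + (lim + m - 7) < 1) must hold; in canonical form it is not (lim + m + p < 8).
Before tot := 2*lim + 3*lim: not (lim + m + p < 8)
Then branch requires not (lim + m + p < 8); else branch requires not (lim + m + p < 8).
Before the if: (2*p >= -1 -> (not (lim + m + p < 8))) and ((not (2*p >= -1)) -> (not (lim + m + p < 8)))
Before m := 3*m - 2: (2*p >= -1 -> (not (lim + 3*m + p < 10))) and ((not (2*p >= -1)) -> (not (lim + 3*m + p < 10)))
The weakest precondition is (2*p >= -1 -> (not (lim + 3*m + p < 10))) and ((not (2*p >= -1)) -> (not (lim + 3*m + p < 10))).
Check whether (2*p >= -1 -> (not (3*m + p < 13))) and ((not (2*p >= -1)) -> (not (3*m + p < 13))) and lim = -4 implies it.
Countermodel: at the initial state lim = -4, m = 5, p = -2, the precondition holds but the weakest precondition fails.
Answer: invalid


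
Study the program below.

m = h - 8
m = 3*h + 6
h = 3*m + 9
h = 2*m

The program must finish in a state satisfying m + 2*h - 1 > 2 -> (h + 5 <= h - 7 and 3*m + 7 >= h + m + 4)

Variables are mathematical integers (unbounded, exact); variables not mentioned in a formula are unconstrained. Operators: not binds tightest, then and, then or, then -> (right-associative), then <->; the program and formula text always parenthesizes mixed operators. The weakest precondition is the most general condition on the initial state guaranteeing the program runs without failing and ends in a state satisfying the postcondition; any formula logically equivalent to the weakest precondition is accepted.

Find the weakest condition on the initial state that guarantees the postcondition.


Working backward. After the program, the postcondition m + 2*h - 1 > 2 -> (h + 5 <= h - 7 and 3*m + 7 >= h + m + 4) must hold; in canonical form it is not (2*h + m > 3).
Before h := 2*m: not (5*m > 3)
Before h := 3*m + 9: not (5*m > 3)
Before m := 3*h + 6: not (15*h > -27)
Before m := h - 8: not (15*h > -27)
Answer: WP = not (15*h > -27)


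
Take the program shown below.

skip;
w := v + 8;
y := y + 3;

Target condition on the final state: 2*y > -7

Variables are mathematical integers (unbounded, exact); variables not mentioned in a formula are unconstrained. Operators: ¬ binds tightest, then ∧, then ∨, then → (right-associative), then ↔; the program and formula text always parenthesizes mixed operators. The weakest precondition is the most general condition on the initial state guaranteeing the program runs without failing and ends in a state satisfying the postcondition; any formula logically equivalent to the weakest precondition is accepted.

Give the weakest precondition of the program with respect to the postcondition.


Working backward. After the program, 2*y > -7 must hold.
Before y := y + 3: 2*y > -13
Before w := v + 8: 2*y > -13
Before skip: 2*y > -13
Answer: WP = 2*y > -13


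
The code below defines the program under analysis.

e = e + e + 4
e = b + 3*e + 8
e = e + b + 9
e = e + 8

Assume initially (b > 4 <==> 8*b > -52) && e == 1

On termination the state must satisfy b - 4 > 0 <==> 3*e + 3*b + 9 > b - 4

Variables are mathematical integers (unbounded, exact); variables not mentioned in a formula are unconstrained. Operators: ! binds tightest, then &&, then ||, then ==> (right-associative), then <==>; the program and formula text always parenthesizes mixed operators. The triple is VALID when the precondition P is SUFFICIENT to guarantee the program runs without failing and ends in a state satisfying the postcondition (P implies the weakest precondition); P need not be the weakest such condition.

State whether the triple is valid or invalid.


Working backward. After the program, the postcondition b - 4 > 0 <==> 3*e + 3*b + 9 > b - 4 must hold; in canonical form it is b > 4 <==> 2*b + 3*e > -13.
Before e := e + 8: b > 4 <==> 2*b + 3*e > -37
Before e := e + b + 9: b > 4 <==> 5*b + 3*e > -64
Before e := b + 3*e + 8: b > 4 <==> 8*b + 9*e > -88
Before e := e + e + 4: b > 4 <==> 8*b + 18*e > -124
The weakest precondition is b > 4 <==> 8*b + 18*e > -124.
Check whether (b > 4 <==> 8*b > -52) && e == 1 implies it.
Countermodel: at the initial state b = -7, e = 1, the precondition holds but the weakest precondition fails.
Answer: invalid


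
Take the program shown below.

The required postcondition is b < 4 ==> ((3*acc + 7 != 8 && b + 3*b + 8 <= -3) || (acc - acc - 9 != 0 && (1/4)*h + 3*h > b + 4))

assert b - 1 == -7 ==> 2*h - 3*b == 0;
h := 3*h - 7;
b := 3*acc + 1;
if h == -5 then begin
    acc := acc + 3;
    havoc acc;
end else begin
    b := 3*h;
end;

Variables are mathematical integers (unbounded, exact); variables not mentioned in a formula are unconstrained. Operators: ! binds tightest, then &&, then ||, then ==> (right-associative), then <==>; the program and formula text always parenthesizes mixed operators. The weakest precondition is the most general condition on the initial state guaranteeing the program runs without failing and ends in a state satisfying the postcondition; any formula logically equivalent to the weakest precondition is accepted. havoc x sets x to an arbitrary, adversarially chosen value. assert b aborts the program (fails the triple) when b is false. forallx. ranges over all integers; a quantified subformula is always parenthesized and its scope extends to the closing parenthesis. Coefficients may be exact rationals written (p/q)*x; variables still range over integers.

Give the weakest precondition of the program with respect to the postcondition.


Working backward. After the program, the postcondition b < 4 ==> ((3*acc + 7 != 8 && b + 3*b + 8 <= -3) || (acc - acc - 9 != 0 && (1/4)*h + 3*h > b + 4)) must hold; in canonical form it is b < 4 ==> ((3*acc != 1 && 4*b <= -11) || (13/4)*h > b + 4).
Then branch requires forall acc_1. (b < 4 ==> ((3*acc_1 != 1 && 4*b <= -11) || (13/4)*h > b + 4)); else branch requires 3*h < 4 ==> ((3*acc != 1 && 12*h <= -11) || (1/4)*h > 4).
Before the if: (h == -5 ==> (forall acc_1. (b < 4 ==> ((3*acc_1 != 1 && 4*b <= -11) || (13/4)*h > b + 4)))) && ((!(h == -5)) ==> (3*h < 4 ==> ((3*acc != 1 && 12*h <= -11) || (1/4)*h > 4)))
Before b := 3*acc + 1: (h == -5 ==> (forall acc_1. (3*acc < 3 ==> ((3*acc_1 != 1 && 12*acc <= -15) || (13/4)*h > 3*acc + 5)))) && ((!(h == -5)) ==> (3*h < 4 ==> ((3*acc != 1 && 12*h <= -11) || (1/4)*h > 4)))
Before h := 3*h - 7: (3*h == 2 ==> (forall acc_1. (3*acc < 3 ==> ((3*acc_1 != 1 && 12*acc <= -15) || (39/4)*h > 3*acc + 111/4)))) && ((!(3*h == 2)) ==> (9*h < 25 ==> ((3*acc != 1 && 36*h <= 73) || (3/4)*h > 23/4)))
Before assert b - 1 == -7 ==> 2*h - 3*b == 0: (b == -6 ==> 2*h == 3*b) && (3*h == 2 ==> (forall acc_1. (3*acc < 3 ==> ((3*acc_1 != 1 && 12*acc <= -15) || (39/4)*h > 3*acc + 111/4)))) && ((!(3*h == 2)) ==> (9*h < 25 ==> ((3*acc != 1 && 36*h <= 73) || (3/4)*h > 23/4)))
Answer: WP = (b == -6 ==> 2*h == 3*b) && (3*h == 2 ==> (forall acc_1. (3*acc < 3 ==> ((3*acc_1 != 1 && 12*acc <= -15) || (39/4)*h > 3*acc + 111/4)))) && ((!(3*h == 2)) ==> (9*h < 25 ==> ((3*acc != 1 && 36*h <= 73) || (3/4)*h > 23/4)))


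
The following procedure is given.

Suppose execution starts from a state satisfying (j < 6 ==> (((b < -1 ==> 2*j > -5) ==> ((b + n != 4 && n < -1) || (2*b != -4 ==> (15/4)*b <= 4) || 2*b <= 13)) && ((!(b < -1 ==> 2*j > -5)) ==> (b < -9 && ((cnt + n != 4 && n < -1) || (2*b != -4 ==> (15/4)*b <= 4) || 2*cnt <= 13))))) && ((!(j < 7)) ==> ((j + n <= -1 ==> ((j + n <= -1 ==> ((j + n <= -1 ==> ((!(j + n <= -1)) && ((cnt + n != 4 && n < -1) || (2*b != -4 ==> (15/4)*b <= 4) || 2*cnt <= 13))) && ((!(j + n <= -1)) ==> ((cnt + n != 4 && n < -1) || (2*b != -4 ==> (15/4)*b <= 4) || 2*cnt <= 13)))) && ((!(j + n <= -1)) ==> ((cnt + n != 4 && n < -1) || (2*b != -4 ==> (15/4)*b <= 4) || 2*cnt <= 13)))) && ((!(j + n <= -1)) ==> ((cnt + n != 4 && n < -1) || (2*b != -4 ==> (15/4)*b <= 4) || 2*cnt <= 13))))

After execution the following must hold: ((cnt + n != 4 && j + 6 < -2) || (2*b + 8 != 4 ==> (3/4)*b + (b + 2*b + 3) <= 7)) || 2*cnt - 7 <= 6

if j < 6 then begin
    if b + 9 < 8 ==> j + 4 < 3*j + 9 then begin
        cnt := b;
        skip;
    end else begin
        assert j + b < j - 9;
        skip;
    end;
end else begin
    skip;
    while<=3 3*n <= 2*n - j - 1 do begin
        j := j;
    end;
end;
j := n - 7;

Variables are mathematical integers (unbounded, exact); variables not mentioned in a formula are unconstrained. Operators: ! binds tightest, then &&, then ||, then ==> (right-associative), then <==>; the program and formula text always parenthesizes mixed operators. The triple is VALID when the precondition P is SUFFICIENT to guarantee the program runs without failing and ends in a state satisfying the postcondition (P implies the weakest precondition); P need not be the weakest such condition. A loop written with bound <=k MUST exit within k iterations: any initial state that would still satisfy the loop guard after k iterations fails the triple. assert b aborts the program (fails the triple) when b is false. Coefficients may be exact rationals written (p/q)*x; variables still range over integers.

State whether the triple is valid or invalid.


Working backward. After the program, the postcondition ((cnt + n != 4 && j + 6 < -2) || (2*b + 8 != 4 ==> (3/4)*b + (b + 2*b + 3) <= 7)) || 2*cnt - 7 <= 6 must hold; in canonical form it is (cnt + n != 4 && j < -8) || (2*b != -4 ==> (15/4)*b <= 4) || 2*cnt <= 13.
Before j := n - 7: (cnt + n != 4 && n < -1) || (2*b != -4 ==> (15/4)*b <= 4) || 2*cnt <= 13
Then branch requires ((b < -1 ==> 2*j > -5) ==> ((b + n != 4 && n < -1) || (2*b != -4 ==> (15/4)*b <= 4) || 2*b <= 13)) && ((!(b < -1 ==> 2*j > -5)) ==> (b < -9 && ((cnt + n != 4 && n < -1) || (2*b != -4 ==> (15/4)*b <= 4) || 2*cnt <= 13))); else branch requires (j + n <= -1 ==> ((j + n <= -1 ==> ((j + n <= -1 ==> ((!(j + n <= -1)) && ((cnt + n != 4 && n < -1) || (2*b != -4 ==> (15/4)*b <= 4) || 2*cnt <= 13))) && ((!(j + n <= -1)) ==> ((cnt + n != 4 && n < -1) || (2*b != -4 ==> (15/4)*b <= 4) || 2*cnt <= 13)))) && ((!(j + n <= -1)) ==> ((cnt + n != 4 && n < -1) || (2*b != -4 ==> (15/4)*b <= 4) || 2*cnt <= 13)))) && ((!(j + n <= -1)) ==> ((cnt + n != 4 && n < -1) || (2*b != -4 ==> (15/4)*b <= 4) || 2*cnt <= 13)).
Before the if: (j < 6 ==> (((b < -1 ==> 2*j > -5) ==> ((b + n != 4 && n < -1) || (2*b != -4 ==> (15/4)*b <= 4) || 2*b <= 13)) && ((!(b < -1 ==> 2*j > -5)) ==> (b < -9 && ((cnt + n != 4 && n < -1) || (2*b != -4 ==> (15/4)*b <= 4) || 2*cnt <= 13))))) && ((!(j < 6)) ==> ((j + n <= -1 ==> ((j + n <= -1 ==> ((j + n <= -1 ==> ((!(j + n <= -1)) && ((cnt + n != 4 && n < -1) || (2*b != -4 ==> (15/4)*b <= 4) || 2*cnt <= 13))) && ((!(j + n <= -1)) ==> ((cnt + n != 4 && n < -1) || (2*b != -4 ==> (15/4)*b <= 4) || 2*cnt <= 13)))) && ((!(j + n <= -1)) ==> ((cnt + n != 4 && n < -1) || (2*b != -4 ==> (15/4)*b <= 4) || 2*cnt <= 13)))) && ((!(j + n <= -1)) ==> ((cnt + n != 4 && n < -1) || (2*b != -4 ==> (15/4)*b <= 4) || 2*cnt <= 13))))
The weakest precondition is (j < 6 ==> (((b < -1 ==> 2*j > -5) ==> ((b + n != 4 && n < -1) || (2*b != -4 ==> (15/4)*b <= 4) || 2*b <= 13)) && ((!(b < -1 ==> 2*j > -5)) ==> (b < -9 && ((cnt + n != 4 && n < -1) || (2*b != -4 ==> (15/4)*b <= 4) || 2*cnt <= 13))))) && ((!(j < 6)) ==> ((j + n <= -1 ==> ((j + n <= -1 ==> ((j + n <= -1 ==> ((!(j + n <= -1)) && ((cnt + n != 4 && n < -1) || (2*b != -4 ==> (15/4)*b <= 4) || 2*cnt <= 13))) && ((!(j + n <= -1)) ==> ((cnt + n != 4 && n < -1) || (2*b != -4 ==> (15/4)*b <= 4) || 2*cnt <= 13)))) && ((!(j + n <= -1)) ==> ((cnt + n != 4 && n < -1) || (2*b != -4 ==> (15/4)*b <= 4) || 2*cnt <= 13)))) && ((!(j + n <= -1)) ==> ((cnt + n != 4 && n < -1) || (2*b != -4 ==> (15/4)*b <= 4) || 2*cnt <= 13)))).
Check whether (j < 6 ==> (((b < -1 ==> 2*j > -5) ==> ((b + n != 4 && n < -1) || (2*b != -4 ==> (15/4)*b <= 4) || 2*b <= 13)) && ((!(b < -1 ==> 2*j > -5)) ==> (b < -9 && ((cnt + n != 4 && n < -1) || (2*b != -4 ==> (15/4)*b <= 4) || 2*cnt <= 13))))) && ((!(j < 7)) ==> ((j + n <= -1 ==> ((j + n <= -1 ==> ((j + n <= -1 ==> ((!(j + n <= -1)) && ((cnt + n != 4 && n < -1) || (2*b != -4 ==> (15/4)*b <= 4) || 2*cnt <= 13))) && ((!(j + n <= -1)) ==> ((cnt + n != 4 && n < -1) || (2*b != -4 ==> (15/4)*b <= 4) || 2*cnt <= 13)))) && ((!(j + n <= -1)) ==> ((cnt + n != 4 && n < -1) || (2*b != -4 ==> (15/4)*b <= 4) || 2*cnt <= 13)))) && ((!(j + n <= -1)) ==> ((cnt + n != 4 && n < -1) || (2*b != -4 ==> (15/4)*b <= 4) || 2*cnt <= 13)))) implies it.
Countermodel: at the initial state b = 2, cnt = 7, j = 6, n = -7, the precondition holds but the weakest precondition fails.
Answer: invalid


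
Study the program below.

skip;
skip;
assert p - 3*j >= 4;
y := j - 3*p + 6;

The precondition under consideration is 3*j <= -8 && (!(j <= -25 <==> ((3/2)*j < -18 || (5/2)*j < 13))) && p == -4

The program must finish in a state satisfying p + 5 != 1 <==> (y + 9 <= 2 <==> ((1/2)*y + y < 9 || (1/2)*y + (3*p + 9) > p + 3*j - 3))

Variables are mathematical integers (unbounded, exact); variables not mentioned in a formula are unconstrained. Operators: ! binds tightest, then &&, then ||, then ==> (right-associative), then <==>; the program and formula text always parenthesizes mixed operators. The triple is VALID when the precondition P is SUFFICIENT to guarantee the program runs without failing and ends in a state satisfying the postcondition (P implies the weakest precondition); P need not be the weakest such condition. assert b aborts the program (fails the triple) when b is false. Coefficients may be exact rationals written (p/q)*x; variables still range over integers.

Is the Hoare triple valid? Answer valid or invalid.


Working backward. After the program, the postcondition p + 5 != 1 <==> (y + 9 <= 2 <==> ((1/2)*y + y < 9 || (1/2)*y + (3*p + 9) > p + 3*j - 3)) must hold; in canonical form it is p != -4 <==> (y <= -7 <==> ((3/2)*y < 9 || 2*p + (1/2)*y > 3*j - 12)).
Before y := j - 3*p + 6: p != -4 <==> (j <= 3*p - 13 <==> ((3/2)*j < (9/2)*p || (1/2)*p > (5/2)*j - 15))
Before assert p - 3*j >= 4: p >= 3*j + 4 && (p != -4 <==> (j <= 3*p - 13 <==> ((3/2)*j < (9/2)*p || (1/2)*p > (5/2)*j - 15)))
Before skip: p >= 3*j + 4 && (p != -4 <==> (j <= 3*p - 13 <==> ((3/2)*j < (9/2)*p || (1/2)*p > (5/2)*j - 15)))
Before skip: p >= 3*j + 4 && (p != -4 <==> (j <= 3*p - 13 <==> ((3/2)*j < (9/2)*p || (1/2)*p > (5/2)*j - 15)))
The weakest precondition is p >= 3*j + 4 && (p != -4 <==> (j <= 3*p - 13 <==> ((3/2)*j < (9/2)*p || (1/2)*p > (5/2)*j - 15))).
Check whether 3*j <= -8 && (!(j <= -25 <==> ((3/2)*j < -18 || (5/2)*j < 13))) && p == -4 implies it.
Every state satisfying the precondition satisfies the weakest precondition: the implication holds.
Answer: valid


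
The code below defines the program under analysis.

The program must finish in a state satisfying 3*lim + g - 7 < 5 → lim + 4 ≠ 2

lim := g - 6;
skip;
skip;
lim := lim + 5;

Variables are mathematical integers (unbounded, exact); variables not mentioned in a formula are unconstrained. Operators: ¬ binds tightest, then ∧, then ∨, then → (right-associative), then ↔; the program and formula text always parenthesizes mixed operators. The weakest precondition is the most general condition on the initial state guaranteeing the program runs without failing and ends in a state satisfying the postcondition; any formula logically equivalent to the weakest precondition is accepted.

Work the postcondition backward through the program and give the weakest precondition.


Working backward. After the program, the postcondition 3*lim + g - 7 < 5 → lim + 4 ≠ 2 must hold; in canonical form it is g + 3*lim < 12 → lim ≠ -2.
Before lim := lim + 5: g + 3*lim < -3 → lim ≠ -7
Before skip: g + 3*lim < -3 → lim ≠ -7
Before skip: g + 3*lim < -3 → lim ≠ -7
Before lim := g - 6: 4*g < 15 → g ≠ -1
Answer: WP = 4*g < 15 → g ≠ -1


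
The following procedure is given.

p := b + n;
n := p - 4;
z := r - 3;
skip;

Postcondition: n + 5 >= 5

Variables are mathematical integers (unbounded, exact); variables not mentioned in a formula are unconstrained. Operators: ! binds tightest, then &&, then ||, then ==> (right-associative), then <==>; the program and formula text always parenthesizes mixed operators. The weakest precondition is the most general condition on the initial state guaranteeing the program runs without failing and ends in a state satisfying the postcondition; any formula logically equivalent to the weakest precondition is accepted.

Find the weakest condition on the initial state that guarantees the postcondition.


Working backward. After the program, the postcondition n + 5 >= 5 must hold; in canonical form it is n >= 0.
Before skip: n >= 0
Before z := r - 3: n >= 0
Before n := p - 4: p >= 4
Before p := b + n: b + n >= 4
Answer: WP = b + n >= 4


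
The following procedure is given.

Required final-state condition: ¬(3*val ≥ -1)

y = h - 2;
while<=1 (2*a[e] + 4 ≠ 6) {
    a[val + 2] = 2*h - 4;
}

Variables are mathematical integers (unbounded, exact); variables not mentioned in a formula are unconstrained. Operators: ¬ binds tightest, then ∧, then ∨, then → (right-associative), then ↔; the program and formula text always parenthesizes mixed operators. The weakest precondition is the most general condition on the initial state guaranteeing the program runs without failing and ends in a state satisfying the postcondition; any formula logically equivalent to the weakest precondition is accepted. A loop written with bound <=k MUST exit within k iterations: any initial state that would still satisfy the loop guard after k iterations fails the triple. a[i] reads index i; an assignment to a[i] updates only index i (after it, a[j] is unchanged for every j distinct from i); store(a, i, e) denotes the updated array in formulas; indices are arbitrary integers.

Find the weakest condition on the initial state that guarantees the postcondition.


Working backward. After the program, ¬(3*val ≥ -1) must hold.
Before the loop (bound <=1), unroll the exhaustion recursion (WP_0 = exit-now case; WP_j = one more guarded iteration, up to j = 1):
  WP_0: (¬(2*a[e] ≠ 2)) ∧ (¬(3*val ≥ -1))
  WP_1: (2*a[e] ≠ 2 → ((¬(2*store(a, val + 2, 2*h - 4)[e] ≠ 2)) ∧ (¬(3*val ≥ -1)))) ∧ ((¬(2*a[e] ≠ 2)) → (¬(3*val ≥ -1)))
So before the loop: (2*a[e] ≠ 2 → ((¬(2*store(a, val + 2, 2*h - 4)[e] ≠ 2)) ∧ (¬(3*val ≥ -1)))) ∧ ((¬(2*a[e] ≠ 2)) → (¬(3*val ≥ -1)))
Before y := h - 2: (2*a[e] ≠ 2 → ((¬(2*store(a, val + 2, 2*h - 4)[e] ≠ 2)) ∧ (¬(3*val ≥ -1)))) ∧ ((¬(2*a[e] ≠ 2)) → (¬(3*val ≥ -1)))
Answer: WP = (2*a[e] ≠ 2 → ((¬(2*store(a, val + 2, 2*h - 4)[e] ≠ 2)) ∧ (¬(3*val ≥ -1)))) ∧ ((¬(2*a[e] ≠ 2)) → (¬(3*val ≥ -1)))


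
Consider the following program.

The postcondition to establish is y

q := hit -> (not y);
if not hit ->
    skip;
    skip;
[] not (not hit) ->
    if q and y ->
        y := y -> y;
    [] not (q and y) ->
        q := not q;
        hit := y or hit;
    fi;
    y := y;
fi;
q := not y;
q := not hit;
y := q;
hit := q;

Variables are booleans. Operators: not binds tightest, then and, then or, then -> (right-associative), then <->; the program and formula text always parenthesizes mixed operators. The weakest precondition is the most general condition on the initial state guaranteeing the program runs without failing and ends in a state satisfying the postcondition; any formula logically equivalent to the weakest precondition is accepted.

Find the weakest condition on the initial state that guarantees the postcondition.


Working backward. After the program, y must hold.
Before hit := q: y
Before y := q: q
Before q := not hit: not hit
Before q := not y: not hit
Then branch requires not hit; else branch requires ((q and y) -> (not hit)) and ((not (q and y)) -> (not (y or hit))).
Before the if: hit -> (((q and y) -> (not hit)) and ((not (q and y)) -> (not (y or hit))))
Before q := hit -> (not y): hit -> ((((hit -> (not y)) and y) -> (not hit)) and ((not ((hit -> (not y)) and y)) -> (not (y or hit))))
Answer: WP = hit -> ((((hit -> (not y)) and y) -> (not hit)) and ((not ((hit -> (not y)) and y)) -> (not (y or hit))))


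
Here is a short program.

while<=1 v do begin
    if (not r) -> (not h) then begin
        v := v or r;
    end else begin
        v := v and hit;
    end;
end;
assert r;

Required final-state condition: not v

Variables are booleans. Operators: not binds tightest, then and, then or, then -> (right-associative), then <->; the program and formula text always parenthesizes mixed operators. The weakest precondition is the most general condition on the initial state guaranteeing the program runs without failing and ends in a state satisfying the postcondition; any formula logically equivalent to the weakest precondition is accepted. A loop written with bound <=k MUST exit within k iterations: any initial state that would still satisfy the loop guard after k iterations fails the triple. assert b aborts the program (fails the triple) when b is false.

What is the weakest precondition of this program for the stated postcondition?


Working backward. After the program, not v must hold.
Before assert r: r and (not v)
Before the loop (bound <=1), unroll the exhaustion recursion (WP_0 = exit-now case; WP_j = one more guarded iteration, up to j = 1):
  WP_0: (not v) and r
  WP_1: (v -> ((((not r) -> (not h)) -> ((not (v or r)) and r)) and ((not ((not r) -> (not h))) -> ((not (v and hit)) and r)))) and ((not v) -> (r and (not v)))
So before the loop: (v -> ((((not r) -> (not h)) -> ((not (v or r)) and r)) and ((not ((not r) -> (not h))) -> ((not (v and hit)) and r)))) and ((not v) -> (r and (not v)))
Answer: WP = (v -> ((((not r) -> (not h)) -> ((not (v or r)) and r)) and ((not ((not r) -> (not h))) -> ((not (v and hit)) and r)))) and ((not v) -> (r and (not v)))


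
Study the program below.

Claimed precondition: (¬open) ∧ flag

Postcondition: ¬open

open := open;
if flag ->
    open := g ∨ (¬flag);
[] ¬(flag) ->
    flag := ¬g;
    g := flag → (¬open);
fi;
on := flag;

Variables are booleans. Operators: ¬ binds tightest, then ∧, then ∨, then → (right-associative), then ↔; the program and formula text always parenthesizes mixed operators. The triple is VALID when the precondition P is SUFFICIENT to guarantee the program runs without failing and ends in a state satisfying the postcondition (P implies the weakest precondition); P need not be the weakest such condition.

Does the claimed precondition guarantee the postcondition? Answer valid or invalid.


Working backward. After the program, ¬open must hold.
Before on := flag: ¬open
Then branch requires ¬(g ∨ (¬flag)); else branch requires ¬open.
Before the if: (flag → (¬(g ∨ (¬flag)))) ∧ ((¬flag) → (¬open))
Before open := open: (flag → (¬(g ∨ (¬flag)))) ∧ ((¬flag) → (¬open))
The weakest precondition is (flag → (¬(g ∨ (¬flag)))) ∧ ((¬flag) → (¬open)).
Check whether (¬open) ∧ flag implies it.
Countermodel: at the initial state flag = true, g = true, open = false, the precondition holds but the weakest precondition fails.
Answer: invalid


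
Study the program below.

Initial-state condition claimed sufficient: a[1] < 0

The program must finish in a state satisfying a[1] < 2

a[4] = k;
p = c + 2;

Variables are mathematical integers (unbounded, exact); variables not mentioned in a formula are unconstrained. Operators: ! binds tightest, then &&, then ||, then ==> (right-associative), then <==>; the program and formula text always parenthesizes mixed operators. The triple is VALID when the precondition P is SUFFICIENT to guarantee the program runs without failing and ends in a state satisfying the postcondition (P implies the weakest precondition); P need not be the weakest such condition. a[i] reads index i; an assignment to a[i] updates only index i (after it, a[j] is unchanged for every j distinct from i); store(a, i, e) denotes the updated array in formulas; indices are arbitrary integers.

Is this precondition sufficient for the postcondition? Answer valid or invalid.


Working backward. After the program, a[1] < 2 must hold.
Before p := c + 2: a[1] < 2
Before a[4] := k: a[1] < 2
The weakest precondition is a[1] < 2.
Check whether a[1] < 0 implies it.
Every state satisfying the precondition satisfies the weakest precondition: the implication holds.
Answer: valid
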